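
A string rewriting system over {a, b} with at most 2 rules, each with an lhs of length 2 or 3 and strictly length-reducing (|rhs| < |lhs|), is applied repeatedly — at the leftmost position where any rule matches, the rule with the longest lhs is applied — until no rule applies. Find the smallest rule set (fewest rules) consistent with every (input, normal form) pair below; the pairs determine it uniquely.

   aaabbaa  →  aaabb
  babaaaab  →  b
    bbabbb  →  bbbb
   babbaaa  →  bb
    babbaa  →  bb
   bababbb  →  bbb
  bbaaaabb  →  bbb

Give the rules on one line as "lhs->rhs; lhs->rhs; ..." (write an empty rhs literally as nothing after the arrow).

ba->b; bab->b

  | aaabbaa => aaabba => aaabb
  | babaaaab => baaaab => baaab => baab => bab => b
  | bbabbb => bbbb
  | babbaaa => bbaaa => bbaa => bba => bb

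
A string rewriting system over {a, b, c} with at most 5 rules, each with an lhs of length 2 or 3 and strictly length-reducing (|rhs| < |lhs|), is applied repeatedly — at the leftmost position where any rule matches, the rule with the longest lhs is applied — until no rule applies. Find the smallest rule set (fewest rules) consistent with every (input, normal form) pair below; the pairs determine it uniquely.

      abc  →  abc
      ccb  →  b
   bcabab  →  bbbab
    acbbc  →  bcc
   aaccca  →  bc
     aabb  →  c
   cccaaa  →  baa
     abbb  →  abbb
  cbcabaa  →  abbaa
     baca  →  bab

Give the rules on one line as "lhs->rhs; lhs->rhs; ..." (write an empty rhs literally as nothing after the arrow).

aab->bc; bcb->c; ca->b; cb->a

  | abc
  | ccb => ca => b
  | bcabab => bbbab
  | acbbc => aabc => bcc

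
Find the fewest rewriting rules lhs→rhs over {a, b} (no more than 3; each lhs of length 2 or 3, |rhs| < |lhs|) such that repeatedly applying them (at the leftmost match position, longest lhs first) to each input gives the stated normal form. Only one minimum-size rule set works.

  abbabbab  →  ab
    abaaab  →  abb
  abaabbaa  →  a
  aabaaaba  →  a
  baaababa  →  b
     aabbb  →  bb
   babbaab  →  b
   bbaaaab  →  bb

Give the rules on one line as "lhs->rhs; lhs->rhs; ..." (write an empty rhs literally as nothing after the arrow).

  | abbabbab => abbbab => abab => ab
  | abaaab => aaab => abb
  | abaabbaa => aabbaa => bbbaa => baa => a
  | aabaaaba => bbaaaba => baaba => aba => a

aab->bb; ba->; bbb->b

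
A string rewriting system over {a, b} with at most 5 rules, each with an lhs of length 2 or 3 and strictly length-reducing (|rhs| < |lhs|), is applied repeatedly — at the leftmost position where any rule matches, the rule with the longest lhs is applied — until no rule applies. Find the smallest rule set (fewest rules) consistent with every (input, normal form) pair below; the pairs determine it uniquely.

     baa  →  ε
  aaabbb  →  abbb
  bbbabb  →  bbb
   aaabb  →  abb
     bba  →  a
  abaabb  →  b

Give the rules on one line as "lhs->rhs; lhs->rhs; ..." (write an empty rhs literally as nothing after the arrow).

  | baa => aa => ε
  | aaabbb => abbb
  | bbbabb => bbb
  | aaabb => abb

aa->; aba->b; ba->a; bab->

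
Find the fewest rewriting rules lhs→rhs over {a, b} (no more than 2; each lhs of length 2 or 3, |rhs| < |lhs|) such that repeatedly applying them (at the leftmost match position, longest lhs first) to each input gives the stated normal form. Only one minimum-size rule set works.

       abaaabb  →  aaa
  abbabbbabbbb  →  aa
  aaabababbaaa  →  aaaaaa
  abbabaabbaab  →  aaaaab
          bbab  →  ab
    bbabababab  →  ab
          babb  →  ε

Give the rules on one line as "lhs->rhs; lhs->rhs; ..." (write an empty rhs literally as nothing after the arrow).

ba->; bb->

  | abaaabb => aaabb => aaa
  | abbabbbabbbb => aabbbabbbb => aababbbb => aabbbb => aabb => aa
  | aaabababbaaa => aaababbaaa => aaabbaaa => aaaaaa
  | abbabaabbaab => aabaabbaab => aaabbaab => aaaaab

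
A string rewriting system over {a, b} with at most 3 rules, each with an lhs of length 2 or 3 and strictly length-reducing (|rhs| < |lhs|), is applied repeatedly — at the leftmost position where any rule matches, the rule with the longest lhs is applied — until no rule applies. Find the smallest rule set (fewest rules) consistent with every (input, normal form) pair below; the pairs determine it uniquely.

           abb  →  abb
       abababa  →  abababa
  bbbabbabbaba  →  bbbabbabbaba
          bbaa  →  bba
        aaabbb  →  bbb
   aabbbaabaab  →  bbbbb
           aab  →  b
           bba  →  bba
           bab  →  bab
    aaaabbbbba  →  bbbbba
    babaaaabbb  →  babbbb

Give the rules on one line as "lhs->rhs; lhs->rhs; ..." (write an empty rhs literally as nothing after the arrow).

  | abb
  | abababa
  | bbbabbabbaba
  | bbaa => bba

aa->a; aab->b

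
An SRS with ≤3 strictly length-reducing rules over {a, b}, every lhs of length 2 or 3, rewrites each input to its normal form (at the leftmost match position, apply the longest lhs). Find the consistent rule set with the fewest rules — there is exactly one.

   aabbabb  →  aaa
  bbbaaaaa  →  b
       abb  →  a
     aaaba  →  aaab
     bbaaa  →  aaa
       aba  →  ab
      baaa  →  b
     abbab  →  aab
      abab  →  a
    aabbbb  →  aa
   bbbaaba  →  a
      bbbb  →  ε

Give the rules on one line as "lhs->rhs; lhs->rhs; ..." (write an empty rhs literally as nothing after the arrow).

  | aabbabb => aaabb => aaa
  | bbbaaaaa => baaaaa => baaaa => baaa => baa => ba => b
  | abb => a
  | aaaba => aaab

ba->b; bb->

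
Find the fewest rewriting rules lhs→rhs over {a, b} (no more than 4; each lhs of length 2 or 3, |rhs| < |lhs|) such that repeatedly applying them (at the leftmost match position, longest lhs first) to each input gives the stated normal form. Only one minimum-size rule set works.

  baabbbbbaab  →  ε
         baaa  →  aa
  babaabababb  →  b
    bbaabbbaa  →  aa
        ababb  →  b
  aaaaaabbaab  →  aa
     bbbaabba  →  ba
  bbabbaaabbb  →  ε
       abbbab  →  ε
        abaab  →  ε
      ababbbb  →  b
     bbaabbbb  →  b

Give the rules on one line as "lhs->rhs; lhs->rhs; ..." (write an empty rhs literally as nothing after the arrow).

  | baabbbbbaab => abbbbbaab => bbbbaab => bbaab => aab => ε
  | baaa => aa
  | babaabababb => baabababb => abababb => ababb => abb => b
  | bbaabbbaa => aabbbaa => bbaa => aa

aab->; ab->; baa->a; bb->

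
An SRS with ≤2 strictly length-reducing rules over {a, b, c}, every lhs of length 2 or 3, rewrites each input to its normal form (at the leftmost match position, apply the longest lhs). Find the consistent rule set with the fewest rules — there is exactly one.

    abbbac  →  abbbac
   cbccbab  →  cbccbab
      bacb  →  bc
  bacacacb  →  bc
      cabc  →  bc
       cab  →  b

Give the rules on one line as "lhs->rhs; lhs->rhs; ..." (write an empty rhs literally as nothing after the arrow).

acb->c; ca->

  | abbbac
  | cbccbab
  | bacb => bc
  | bacacacb => bacacb => bacb => bc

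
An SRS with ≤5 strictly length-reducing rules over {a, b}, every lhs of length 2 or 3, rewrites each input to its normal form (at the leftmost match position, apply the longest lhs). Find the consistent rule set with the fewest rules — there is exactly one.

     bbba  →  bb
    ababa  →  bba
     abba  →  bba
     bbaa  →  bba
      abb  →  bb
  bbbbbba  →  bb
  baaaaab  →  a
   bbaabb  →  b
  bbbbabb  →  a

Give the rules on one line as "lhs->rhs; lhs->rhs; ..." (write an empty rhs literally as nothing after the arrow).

aa->a; aaa->bb; ab->b; bbb->aa

  | bbba => aaa => bb
  | ababa => baba => bba
  | abba => bba
  | bbaa => bba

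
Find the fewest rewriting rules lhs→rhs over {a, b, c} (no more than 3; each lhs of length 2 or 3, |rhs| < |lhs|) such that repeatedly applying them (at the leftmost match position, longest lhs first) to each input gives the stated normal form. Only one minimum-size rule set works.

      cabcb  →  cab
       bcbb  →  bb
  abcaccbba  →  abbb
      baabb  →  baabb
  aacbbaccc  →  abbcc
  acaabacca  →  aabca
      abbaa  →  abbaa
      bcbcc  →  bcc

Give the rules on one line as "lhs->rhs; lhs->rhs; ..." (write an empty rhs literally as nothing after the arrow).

  | cabcb => cab
  | bcbb => bb
  | abcaccbba => abccbba => abcba => abbb
  | baabb

ac->; cb->; cba->bb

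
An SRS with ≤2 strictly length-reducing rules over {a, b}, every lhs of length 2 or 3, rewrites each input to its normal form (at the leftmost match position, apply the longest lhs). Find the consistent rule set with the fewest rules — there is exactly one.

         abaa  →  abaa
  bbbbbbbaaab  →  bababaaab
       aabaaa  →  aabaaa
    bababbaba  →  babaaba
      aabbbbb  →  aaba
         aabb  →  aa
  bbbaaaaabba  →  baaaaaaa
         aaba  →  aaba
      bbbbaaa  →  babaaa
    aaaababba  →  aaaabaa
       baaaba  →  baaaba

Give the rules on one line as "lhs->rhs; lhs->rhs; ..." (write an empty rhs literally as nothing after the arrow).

bb->; bbb->ba

  | abaa
  | bbbbbbbaaab => babbbbaaab => bababaaab
  | aabaaa
  | bababbaba => babaaba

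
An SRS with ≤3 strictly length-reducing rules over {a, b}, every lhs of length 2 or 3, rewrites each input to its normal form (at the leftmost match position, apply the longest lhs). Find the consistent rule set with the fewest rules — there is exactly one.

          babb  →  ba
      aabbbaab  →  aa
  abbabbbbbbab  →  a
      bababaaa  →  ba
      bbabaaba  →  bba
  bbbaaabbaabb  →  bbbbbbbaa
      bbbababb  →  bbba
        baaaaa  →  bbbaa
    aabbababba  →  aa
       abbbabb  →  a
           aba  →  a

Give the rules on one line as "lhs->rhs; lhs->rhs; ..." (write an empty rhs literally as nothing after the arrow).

aaa->bb; ab->a; aba->ab

  | babb => bab => ba
  | aabbbaab => aabbaab => aabaab => aabab => aabb => aab => aa
  | abbabbbbbbab => ababbbbbbab => abbbbbbbab => abbbbbbab => abbbbbab => abbbbab => abbbab => abbab => abab => abb => ab => a
  | bababaaa => babbaaa => babaaa => babaa => baba => bab => ba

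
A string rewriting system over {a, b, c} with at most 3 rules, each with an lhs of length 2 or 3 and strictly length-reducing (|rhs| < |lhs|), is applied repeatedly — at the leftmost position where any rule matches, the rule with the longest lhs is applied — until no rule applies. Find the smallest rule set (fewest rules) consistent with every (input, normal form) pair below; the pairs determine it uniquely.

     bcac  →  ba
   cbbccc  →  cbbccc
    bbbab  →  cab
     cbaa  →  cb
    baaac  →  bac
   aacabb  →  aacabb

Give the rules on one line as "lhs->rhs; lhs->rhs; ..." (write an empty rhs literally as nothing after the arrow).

  | bcac => ba
  | cbbccc
  | bbbab => cab
  | cbaa => cb

baa->b; bbb->c; cac->a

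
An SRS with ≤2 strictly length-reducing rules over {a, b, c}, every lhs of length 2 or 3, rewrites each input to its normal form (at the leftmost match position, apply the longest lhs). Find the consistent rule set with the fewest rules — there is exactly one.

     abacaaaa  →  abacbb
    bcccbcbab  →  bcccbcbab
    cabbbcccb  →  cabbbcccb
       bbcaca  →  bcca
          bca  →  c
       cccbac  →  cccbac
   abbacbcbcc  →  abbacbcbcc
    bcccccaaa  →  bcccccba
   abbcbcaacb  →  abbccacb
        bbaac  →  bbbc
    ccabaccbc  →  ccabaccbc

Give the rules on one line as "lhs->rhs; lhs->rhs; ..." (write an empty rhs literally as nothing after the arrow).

aa->b; bca->c

  | abacaaaa => abacbaa => abacbb
  | bcccbcbab
  | cabbbcccb
  | bbcaca => bcca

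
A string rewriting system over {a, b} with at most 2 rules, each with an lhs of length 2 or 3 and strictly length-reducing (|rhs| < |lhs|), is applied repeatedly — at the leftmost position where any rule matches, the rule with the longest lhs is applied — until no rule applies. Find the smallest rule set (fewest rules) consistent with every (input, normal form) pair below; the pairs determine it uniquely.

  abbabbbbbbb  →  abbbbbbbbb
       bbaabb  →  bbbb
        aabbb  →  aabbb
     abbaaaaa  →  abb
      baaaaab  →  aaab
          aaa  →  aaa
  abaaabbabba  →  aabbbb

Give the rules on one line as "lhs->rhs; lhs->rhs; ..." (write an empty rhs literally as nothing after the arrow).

  | abbabbbbbbb => abbbbbbbbb
  | bbaabb => bbabb => bbbb
  | aabbb
  | abbaaaaa => abbaaaa => abbaaa => abbaa => abba => abb

baa->; bba->bb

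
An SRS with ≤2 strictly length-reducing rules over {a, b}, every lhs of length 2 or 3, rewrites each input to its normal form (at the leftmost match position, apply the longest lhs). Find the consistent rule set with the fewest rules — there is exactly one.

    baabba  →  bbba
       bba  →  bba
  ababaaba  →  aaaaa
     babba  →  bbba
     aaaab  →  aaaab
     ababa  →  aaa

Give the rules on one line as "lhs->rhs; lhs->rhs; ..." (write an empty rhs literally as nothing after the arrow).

  | baabba => babba => bbba
  | bba
  | ababaaba => aabaaba => aaaaba => aaaaa
  | babba => bbba

aba->aa; abb->bb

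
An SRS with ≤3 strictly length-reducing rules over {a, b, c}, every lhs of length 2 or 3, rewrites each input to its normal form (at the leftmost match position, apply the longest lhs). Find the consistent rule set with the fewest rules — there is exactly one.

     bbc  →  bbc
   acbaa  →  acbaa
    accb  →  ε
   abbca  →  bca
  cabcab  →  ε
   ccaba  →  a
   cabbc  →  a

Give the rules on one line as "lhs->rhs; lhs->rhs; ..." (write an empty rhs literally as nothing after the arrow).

  | bbc
  | acbaa
  | accb => ab => ε
  | abbca => bca

ab->; cbc->a; cc->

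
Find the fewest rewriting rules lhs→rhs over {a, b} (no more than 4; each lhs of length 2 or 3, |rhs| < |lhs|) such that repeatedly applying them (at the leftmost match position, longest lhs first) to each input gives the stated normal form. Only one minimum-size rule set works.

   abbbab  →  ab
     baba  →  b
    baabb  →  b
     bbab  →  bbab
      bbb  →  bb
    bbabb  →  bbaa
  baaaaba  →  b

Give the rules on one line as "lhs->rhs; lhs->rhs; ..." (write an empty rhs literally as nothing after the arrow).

aaa->; aba->; abb->aa; bbb->bb

  | abbbab => aabab => ab
  | baba => b
  | baabb => baaa => b
  | bbab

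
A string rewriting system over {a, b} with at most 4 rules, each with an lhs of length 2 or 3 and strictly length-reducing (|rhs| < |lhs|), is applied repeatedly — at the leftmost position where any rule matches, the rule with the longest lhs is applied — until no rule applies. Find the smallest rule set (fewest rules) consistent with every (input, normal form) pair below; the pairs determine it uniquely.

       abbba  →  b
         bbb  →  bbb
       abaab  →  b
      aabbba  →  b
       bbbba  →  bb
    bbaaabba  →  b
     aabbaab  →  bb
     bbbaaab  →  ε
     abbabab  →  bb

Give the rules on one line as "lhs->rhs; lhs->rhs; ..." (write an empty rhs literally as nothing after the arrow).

aab->ba; ab->b; aba->; bba->

  | abbba => bbba => b
  | bbb
  | abaab => ab => b
  | aabbba => babba => bbba => b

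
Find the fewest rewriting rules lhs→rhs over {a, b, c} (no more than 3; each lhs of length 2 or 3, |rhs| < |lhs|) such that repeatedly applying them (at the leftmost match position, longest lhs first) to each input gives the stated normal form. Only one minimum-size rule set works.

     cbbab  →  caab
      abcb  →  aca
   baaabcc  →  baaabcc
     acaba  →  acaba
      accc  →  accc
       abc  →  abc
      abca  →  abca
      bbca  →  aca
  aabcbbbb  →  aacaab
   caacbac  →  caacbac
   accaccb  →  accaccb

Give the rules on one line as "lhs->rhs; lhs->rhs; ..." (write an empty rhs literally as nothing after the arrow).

bb->a; bcb->ca

  | cbbab => caab
  | abcb => aca
  | baaabcc
  | acaba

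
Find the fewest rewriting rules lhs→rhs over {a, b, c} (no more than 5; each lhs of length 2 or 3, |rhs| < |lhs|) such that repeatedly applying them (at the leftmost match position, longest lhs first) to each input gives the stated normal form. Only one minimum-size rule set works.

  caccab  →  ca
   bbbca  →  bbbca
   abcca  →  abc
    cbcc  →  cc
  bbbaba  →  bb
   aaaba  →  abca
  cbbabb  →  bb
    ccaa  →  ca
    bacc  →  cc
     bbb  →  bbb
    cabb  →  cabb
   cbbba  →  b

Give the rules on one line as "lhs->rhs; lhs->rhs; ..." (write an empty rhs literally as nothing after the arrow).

  | caccab => cacb => ca
  | bbbca
  | abcca => abc
  | cbcc => cc

aab->bc; ba->; cb->; cca->c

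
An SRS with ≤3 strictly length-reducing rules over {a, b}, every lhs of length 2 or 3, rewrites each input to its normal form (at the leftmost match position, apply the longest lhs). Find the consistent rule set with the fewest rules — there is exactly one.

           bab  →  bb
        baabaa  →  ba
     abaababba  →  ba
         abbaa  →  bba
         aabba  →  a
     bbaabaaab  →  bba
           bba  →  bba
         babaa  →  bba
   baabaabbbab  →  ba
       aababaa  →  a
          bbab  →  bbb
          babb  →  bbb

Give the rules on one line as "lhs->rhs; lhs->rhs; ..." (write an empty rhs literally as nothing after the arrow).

aa->a; aab->aa; ab->b

  | bab => bb
  | baabaa => baaaa => baaa => baa => ba
  | abaababba => baababba => baaabba => baabba => baaba => baaa => baa => ba
  | abbaa => bbaa => bba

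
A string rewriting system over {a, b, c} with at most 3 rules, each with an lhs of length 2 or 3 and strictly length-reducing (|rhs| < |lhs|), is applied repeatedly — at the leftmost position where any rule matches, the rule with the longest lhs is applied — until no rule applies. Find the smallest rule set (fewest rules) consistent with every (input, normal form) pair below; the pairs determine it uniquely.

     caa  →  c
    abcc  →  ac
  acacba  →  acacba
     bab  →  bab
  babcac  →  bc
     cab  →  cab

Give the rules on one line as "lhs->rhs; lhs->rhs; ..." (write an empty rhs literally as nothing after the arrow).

aa->; abc->a

  | caa => c
  | abcc => ac
  | acacba
  | bab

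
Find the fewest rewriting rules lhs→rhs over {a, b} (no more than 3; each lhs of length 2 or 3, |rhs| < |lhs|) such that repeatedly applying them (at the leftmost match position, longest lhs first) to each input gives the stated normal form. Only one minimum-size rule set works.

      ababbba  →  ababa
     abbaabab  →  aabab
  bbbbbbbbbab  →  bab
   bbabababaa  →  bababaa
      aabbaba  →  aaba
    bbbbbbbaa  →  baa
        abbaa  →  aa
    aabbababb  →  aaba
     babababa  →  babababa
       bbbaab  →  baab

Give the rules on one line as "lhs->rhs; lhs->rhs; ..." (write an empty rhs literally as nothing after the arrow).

  | ababbba => ababa
  | abbaabab => aabab
  | bbbbbbbbbab => bbbbbbbab => bbbbbab => bbbab => bab
  | bbabababaa => bababaa

bb->; bba->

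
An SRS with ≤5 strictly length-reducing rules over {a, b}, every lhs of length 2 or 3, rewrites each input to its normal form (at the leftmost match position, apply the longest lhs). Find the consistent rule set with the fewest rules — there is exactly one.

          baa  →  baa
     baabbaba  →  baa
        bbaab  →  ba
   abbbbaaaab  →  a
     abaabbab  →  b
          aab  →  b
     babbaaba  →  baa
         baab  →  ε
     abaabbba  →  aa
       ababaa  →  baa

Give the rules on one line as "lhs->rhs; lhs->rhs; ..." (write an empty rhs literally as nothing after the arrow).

aab->b; ab->a; bb->; bba->b

  | baa
  | baabbaba => bbbaba => baba => baa
  | bbaab => bab => ba
  | abbbbaaaab => abbbaaaab => abbaaaab => abaaaab => aaaaab => aaab => ab => a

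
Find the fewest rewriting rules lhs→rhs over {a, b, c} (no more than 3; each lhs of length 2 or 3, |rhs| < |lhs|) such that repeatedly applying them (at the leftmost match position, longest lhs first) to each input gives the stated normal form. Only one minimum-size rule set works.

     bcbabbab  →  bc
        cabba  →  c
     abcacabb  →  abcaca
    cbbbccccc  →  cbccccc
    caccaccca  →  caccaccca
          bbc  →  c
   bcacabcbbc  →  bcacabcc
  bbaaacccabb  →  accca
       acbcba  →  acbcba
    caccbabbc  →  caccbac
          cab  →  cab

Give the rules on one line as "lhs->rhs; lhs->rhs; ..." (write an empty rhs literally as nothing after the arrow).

aa->; bb->

  | bcbabbab => bcbaab => bcbb => bc
  | cabba => caa => c
  | abcacabb => abcaca
  | cbbbccccc => cbccccc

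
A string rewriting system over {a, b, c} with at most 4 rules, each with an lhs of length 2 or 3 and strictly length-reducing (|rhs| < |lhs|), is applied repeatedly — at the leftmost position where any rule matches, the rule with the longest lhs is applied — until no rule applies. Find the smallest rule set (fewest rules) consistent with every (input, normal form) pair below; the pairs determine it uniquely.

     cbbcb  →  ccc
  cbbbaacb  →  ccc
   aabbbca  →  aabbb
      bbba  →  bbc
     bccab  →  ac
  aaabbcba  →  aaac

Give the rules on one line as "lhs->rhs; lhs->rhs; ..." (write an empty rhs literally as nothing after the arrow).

  | cbbcb => cbac => ccc
  | cbbbaacb => cbbcacb => cbbcb => cbac => ccc
  | aabbbca => aabbb
  | bbba => bbc

ba->c; bcb->ac; ca->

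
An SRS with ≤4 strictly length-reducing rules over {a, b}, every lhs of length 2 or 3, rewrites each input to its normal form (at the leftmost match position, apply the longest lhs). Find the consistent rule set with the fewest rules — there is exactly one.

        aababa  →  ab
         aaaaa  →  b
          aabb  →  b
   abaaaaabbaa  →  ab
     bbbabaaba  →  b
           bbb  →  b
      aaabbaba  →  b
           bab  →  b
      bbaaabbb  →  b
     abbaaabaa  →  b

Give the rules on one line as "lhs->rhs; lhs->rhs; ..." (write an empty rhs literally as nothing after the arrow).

  | aababa => bbaba => aba => ab
  | aaaaa => baaa => baa => ba => b
  | aabb => bbb => b
  | abaaaaabbaa => abaaaabbaa => abaaabbaa => abaabbaa => ababbaa => ababaa => abaaa => abaa => aba => ab

aa->b; ba->b; bab->ba; bb->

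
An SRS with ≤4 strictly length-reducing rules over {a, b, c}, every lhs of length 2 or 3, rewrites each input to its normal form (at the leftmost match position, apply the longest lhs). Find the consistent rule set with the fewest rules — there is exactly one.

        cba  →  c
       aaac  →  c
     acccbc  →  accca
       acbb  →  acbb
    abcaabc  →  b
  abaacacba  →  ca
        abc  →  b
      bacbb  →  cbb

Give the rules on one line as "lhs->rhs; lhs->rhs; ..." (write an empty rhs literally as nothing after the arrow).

aa->b; ba->; bc->a; bcb->c

  | cba => c
  | aaac => bac => c
  | acccbc => accca
  | acbb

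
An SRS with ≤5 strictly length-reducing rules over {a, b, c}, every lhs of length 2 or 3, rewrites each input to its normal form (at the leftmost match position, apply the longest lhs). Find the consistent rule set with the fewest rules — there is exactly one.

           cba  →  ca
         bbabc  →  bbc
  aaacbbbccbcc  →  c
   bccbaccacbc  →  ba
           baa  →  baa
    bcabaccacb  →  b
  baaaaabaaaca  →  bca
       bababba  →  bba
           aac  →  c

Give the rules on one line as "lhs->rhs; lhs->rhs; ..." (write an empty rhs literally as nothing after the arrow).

ab->; ac->c; cb->c; cc->a

  | cba => ca
  | bbabc => bbc
  | aaacbbbccbcc => aacbbbccbcc => acbbbccbcc => cbbbccbcc => cbbccbcc => cbccbcc => cccbcc => acbcc => cbcc => ccc => ac => c
  | bccbaccacbc => babaccacbc => baccacbc => bccacbc => baacbc => bacbc => bcbc => bcc => ba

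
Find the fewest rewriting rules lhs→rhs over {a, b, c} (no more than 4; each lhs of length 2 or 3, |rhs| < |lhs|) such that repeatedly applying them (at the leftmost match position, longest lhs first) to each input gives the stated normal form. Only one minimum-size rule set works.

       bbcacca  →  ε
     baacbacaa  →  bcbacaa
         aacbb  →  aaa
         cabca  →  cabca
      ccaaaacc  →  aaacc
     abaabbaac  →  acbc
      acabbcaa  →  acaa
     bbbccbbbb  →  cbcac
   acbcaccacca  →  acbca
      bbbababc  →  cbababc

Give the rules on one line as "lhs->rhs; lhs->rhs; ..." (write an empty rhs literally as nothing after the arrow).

baa->b; bb->c; cbb->a; cca->

  | bbcacca => ccacca => cca => ε
  | baacbacaa => bcbacaa
  | aacbb => aaa
  | cabca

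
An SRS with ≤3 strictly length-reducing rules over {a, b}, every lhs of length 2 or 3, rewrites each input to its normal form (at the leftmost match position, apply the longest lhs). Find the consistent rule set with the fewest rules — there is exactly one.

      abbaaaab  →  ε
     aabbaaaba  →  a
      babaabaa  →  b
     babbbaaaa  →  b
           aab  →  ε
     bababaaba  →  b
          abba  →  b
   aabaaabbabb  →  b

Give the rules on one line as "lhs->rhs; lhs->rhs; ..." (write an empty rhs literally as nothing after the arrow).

aa->b; ba->b; bb->

  | abbaaaab => aaaaab => baaab => baab => bab => bb => ε
  | aabbaaaba => bbbaaaba => baaaba => baaba => baba => bba => a
  | babaabaa => bbaabaa => aabaa => bbaa => aa => b
  | babbbaaaa => bbbbaaaa => bbaaaa => aaaa => baa => ba => b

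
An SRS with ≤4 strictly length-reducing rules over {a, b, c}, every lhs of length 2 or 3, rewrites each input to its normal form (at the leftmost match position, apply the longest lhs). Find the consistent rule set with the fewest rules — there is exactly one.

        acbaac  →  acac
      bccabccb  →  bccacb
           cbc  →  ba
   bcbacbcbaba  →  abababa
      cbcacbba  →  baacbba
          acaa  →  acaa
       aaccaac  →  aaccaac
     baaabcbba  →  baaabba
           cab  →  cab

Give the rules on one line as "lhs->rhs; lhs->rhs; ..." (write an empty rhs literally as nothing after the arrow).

abc->a; bcb->; cba->c; cbc->ba

  | acbaac => acac
  | bccabccb => bccacb
  | cbc => ba
  | bcbacbcbaba => acbcbaba => abababa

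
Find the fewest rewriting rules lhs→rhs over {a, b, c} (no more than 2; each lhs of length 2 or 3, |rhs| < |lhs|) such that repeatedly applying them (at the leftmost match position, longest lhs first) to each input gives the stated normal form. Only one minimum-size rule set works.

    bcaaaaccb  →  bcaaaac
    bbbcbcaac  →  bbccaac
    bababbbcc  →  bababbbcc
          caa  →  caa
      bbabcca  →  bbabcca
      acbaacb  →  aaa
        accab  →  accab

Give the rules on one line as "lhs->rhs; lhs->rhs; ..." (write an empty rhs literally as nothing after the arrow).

bcb->c; cb->

  | bcaaaaccb => bcaaaac
  | bbbcbcaac => bbccaac
  | bababbbcc
  | caa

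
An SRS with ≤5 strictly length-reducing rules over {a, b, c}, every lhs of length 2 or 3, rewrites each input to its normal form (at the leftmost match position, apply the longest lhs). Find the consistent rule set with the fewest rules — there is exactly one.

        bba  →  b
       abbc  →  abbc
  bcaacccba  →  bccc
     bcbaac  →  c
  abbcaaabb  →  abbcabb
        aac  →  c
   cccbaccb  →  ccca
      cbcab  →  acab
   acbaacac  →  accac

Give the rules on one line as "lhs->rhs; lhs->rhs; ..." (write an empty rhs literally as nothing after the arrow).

  | bba => b
  | abbc
  | bcaacccba => bccccba => bcccaa => bccc
  | bcbaac => baaac => aac => c

aa->; acb->ac; ba->; cb->a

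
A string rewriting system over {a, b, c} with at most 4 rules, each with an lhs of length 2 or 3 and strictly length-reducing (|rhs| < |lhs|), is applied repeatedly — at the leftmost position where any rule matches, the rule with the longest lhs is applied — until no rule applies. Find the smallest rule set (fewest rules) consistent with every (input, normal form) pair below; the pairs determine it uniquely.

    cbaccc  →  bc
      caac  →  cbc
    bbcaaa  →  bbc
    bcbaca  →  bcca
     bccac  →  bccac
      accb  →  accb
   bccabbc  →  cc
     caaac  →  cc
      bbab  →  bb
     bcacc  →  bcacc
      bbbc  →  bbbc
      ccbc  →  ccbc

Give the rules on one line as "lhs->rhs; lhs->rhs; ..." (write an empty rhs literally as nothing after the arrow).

  | cbaccc => cccc => aac => bc
  | caac => cbc
  | bbcaaa => bbcba => bbc
  | bcbaca => bcca

aa->b; ab->c; ba->; ccc->aa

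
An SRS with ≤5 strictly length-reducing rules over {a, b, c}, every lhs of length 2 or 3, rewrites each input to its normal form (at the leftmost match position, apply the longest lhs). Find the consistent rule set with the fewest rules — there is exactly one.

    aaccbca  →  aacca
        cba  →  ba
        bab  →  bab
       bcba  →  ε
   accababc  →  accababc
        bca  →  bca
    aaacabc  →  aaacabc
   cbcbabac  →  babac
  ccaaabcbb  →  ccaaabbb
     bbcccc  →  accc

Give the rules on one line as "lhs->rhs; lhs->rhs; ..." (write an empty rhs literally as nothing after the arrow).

  | aaccbca => aacca
  | cba => ba
  | bab
  | bcba => bba => ε

bba->; bbc->a; cb->b; cbc->c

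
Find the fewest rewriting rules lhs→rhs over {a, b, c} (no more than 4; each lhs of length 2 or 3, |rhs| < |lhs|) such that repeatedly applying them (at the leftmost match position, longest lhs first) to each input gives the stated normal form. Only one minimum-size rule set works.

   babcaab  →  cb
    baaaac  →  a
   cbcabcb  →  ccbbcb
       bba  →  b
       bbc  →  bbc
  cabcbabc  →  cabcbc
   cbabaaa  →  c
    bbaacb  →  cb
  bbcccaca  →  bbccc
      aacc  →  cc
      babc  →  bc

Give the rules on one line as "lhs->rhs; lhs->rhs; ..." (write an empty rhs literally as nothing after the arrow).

  | babcaab => bcaab => cbab => cb
  | baaaac => aaac => ac => a
  | cbcabcb => ccbbcb
  | bba => b

aa->; ac->a; ba->; bca->cb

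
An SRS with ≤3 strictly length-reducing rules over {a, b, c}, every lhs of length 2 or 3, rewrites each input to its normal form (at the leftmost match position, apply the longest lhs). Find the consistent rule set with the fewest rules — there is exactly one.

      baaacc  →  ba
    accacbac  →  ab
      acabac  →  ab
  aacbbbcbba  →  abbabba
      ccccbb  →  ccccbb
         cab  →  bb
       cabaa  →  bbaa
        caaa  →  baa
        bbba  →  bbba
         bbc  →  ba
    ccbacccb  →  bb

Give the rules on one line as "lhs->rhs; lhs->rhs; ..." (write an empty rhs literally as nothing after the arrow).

ac->; bc->a; ca->b

  | baaacc => baac => ba
  | accacbac => cacbac => bcbac => abac => ab
  | acabac => abac => ab
  | aacbbbcbba => abbbcbba => abbabba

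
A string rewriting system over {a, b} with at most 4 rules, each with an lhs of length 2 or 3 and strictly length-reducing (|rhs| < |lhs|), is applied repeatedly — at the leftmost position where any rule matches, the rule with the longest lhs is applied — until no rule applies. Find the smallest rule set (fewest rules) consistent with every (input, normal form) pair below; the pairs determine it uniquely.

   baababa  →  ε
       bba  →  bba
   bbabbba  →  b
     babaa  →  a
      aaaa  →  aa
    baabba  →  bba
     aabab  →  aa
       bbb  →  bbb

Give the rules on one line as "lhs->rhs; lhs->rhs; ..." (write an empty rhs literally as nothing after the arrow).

  | baababa => baba => baa => ε
  | bba
  | bbabbba => bbabba => bbaba => bbaa => b
  | babaa => baaa => a

aaa->aa; ab->a; baa->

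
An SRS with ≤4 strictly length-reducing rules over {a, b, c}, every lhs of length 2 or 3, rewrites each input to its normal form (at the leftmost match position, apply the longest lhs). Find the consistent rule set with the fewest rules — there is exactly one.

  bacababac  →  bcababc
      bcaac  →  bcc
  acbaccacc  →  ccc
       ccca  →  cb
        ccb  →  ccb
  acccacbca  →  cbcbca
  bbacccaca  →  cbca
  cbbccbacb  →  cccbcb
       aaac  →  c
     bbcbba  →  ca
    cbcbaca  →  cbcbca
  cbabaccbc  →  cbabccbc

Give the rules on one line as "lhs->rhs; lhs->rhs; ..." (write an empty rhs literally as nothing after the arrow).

  | bacababac => bcababac => bcababc
  | bcaac => bcac => bcc
  | acbaccacc => cbaccacc => cbccacc => cbbcc => ccc
  | ccca => cb

ac->c; bb->; cca->b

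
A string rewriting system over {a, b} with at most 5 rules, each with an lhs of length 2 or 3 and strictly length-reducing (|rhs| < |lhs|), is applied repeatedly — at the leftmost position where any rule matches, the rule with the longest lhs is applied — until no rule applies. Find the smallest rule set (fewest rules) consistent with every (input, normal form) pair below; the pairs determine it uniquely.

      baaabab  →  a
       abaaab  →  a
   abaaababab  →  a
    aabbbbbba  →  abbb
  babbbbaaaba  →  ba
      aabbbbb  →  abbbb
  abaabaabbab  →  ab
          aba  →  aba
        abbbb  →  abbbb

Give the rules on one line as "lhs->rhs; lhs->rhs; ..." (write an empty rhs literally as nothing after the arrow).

  | baaabab => abab => a
  | abaaab => aab => a
  | abaaababab => aababab => aabab => aab => a
  | aabbbbbba => abbbbba => abbb

aab->a; baa->; bab->; bba->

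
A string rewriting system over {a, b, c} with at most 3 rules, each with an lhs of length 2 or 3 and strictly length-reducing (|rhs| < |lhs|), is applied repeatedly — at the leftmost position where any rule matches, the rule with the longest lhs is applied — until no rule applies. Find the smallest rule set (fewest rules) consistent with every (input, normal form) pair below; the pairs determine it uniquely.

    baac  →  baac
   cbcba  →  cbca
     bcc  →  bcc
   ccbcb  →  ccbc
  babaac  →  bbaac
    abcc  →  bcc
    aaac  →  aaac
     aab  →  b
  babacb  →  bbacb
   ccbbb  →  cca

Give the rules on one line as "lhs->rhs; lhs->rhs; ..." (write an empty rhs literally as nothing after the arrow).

  | baac
  | cbcba => cbca
  | bcc
  | ccbcb => ccbc

ab->b; bbb->a; bcb->bc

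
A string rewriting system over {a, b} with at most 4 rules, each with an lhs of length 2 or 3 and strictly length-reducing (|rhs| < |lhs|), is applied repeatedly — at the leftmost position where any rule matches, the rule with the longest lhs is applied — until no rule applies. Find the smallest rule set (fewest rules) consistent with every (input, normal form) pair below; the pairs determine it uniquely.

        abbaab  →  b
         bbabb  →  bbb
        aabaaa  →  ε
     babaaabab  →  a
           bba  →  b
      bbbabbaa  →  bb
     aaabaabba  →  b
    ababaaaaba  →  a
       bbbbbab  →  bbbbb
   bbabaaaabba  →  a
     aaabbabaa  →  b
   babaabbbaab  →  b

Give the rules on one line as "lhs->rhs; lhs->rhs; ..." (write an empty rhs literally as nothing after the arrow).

  | abbaab => abaab => bab => b
  | bbabb => bbb
  | aabaaa => abaa => ba => ε
  | babaaabab => baaabab => aabab => abb => ab => a

ab->a; aba->b; ba->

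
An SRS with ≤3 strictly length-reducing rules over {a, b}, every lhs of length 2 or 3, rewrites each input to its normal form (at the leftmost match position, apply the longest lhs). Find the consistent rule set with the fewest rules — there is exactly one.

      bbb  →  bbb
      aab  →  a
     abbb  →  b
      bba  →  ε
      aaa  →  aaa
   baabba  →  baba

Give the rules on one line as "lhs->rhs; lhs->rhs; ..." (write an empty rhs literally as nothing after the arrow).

  | bbb
  | aab => a
  | abbb => b
  | bba => ε

aab->a; abb->; bba->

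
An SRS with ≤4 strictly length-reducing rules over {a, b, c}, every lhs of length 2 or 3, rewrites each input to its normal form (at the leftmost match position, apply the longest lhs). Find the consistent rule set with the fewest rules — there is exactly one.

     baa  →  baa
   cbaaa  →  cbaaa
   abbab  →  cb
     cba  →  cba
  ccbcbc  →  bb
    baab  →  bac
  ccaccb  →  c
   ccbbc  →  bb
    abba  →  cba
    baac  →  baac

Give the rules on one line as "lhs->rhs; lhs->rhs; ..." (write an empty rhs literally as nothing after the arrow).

ab->c; bc->b; cc->

  | baa
  | cbaaa
  | abbab => cbab => cbc => cb
  | cba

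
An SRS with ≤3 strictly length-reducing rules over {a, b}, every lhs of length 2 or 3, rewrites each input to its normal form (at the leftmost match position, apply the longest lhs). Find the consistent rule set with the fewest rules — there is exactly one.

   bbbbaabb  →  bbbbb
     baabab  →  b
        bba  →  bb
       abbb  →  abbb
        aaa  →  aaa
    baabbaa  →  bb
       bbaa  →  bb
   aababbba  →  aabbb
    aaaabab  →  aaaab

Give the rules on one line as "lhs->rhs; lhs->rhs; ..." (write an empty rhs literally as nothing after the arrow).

ba->b; bab->b

  | bbbbaabb => bbbbabb => bbbbb
  | baabab => babab => bab => b
  | bba => bb
  | abbb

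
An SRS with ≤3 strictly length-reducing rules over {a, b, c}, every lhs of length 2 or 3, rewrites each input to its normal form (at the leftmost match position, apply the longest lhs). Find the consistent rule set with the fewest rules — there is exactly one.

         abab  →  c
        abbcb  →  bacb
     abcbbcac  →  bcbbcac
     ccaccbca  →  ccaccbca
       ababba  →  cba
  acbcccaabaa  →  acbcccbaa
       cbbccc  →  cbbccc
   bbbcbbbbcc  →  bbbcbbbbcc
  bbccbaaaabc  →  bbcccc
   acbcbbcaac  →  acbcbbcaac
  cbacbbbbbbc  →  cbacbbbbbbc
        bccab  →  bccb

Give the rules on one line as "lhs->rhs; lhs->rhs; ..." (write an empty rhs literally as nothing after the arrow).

  | abab => bab => c
  | abbcb => bacb
  | abcbbcac => bcbbcac
  | ccaccbca

ab->b; abb->ba; bab->c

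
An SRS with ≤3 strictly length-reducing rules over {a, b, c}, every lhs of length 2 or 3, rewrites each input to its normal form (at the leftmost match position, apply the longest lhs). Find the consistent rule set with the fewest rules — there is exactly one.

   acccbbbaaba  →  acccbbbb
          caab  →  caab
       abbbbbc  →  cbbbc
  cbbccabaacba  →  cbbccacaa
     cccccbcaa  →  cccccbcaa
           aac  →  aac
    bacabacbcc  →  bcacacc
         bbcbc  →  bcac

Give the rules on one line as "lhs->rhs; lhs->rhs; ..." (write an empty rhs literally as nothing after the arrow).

  | acccbbbaaba => acccbbbaba => acccbbbba => acccbbbb
  | caab
  | abbbbbc => cbbbc
  | cbbccabaacba => cbbccabacba => cbbccabcba => cbbccacaa

abb->c; ba->b; bcb->ca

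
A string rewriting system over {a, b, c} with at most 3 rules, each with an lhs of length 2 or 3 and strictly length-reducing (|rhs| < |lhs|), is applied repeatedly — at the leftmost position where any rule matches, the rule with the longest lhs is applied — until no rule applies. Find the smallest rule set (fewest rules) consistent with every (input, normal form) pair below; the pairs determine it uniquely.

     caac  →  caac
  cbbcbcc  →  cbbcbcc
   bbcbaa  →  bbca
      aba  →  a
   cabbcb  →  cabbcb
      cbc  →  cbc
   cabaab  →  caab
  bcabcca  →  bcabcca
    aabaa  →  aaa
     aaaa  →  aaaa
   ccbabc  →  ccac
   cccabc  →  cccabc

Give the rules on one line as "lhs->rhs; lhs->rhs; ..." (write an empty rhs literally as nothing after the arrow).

  | caac
  | cbbcbcc
  | bbcbaa => bbca
  | aba => a

ba->; bab->a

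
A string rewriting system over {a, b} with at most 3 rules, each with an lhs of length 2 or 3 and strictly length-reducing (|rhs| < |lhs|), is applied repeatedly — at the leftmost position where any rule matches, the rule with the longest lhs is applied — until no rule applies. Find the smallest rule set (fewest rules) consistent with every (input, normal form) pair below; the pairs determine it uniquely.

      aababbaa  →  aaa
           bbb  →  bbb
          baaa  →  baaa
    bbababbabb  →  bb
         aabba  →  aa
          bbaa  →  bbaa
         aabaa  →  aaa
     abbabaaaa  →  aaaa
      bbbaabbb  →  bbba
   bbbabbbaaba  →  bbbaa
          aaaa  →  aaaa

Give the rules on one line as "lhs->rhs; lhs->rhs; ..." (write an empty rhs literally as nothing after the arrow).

ab->; abb->ab

  | aababbaa => aabbaa => aabaa => aaa
  | bbb
  | baaa
  | bbababbabb => bbabbabb => bbababb => bbabb => bbab => bb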